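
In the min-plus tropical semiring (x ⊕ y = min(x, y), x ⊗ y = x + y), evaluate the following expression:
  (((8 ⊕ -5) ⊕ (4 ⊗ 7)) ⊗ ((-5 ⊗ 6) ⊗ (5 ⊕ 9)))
(((8 ⊕ -5) ⊕ (4 ⊗ 7)) ⊗ ((-5 ⊗ 6) ⊗ (5 ⊕ 9))) = 1

Expand innermost to outermost. Recall ⊕ takes the minimum of its arguments and ⊗ takes their sum. Working out the expression (((8 ⊕ -5) ⊕ (4 ⊗ 7)) ⊗ ((-5 ⊗ 6) ⊗ (5 ⊕ 9))) gives 1.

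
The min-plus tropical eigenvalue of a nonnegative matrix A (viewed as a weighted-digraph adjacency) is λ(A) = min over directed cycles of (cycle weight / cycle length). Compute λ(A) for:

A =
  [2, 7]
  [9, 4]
λ(A) = 2

Enumerate directed cycles and compute their means (weight / length). Sample:
  cycle 0 → 0: weight = 2, length = 1, mean = 2/1 ≈ 2.000
  cycle 1 → 1: weight = 4, length = 1, mean = 4/1 ≈ 4.000
  cycle 0 → 1 → 0: weight = 16, length = 2, mean = 16/2 ≈ 8.000
  cycle 1 → 0 → 1: weight = 16, length = 2, mean = 16/2 ≈ 8.000
Minimum mean = 2.000, attained e.g. along the cycle 0 → 0 with weight 2 and length 1. So λ(A) = 2/1 = 2.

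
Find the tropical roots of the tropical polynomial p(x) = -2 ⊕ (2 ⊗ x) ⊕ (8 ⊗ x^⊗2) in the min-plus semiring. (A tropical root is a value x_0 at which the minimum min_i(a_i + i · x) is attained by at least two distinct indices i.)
Roots: {-6, -4}

Each tropical root is a break point of the lower envelope of the lines y = a_i + i · x (there are 3 lines, with slopes 0, 1, ..., 2). Only the lines that attain the minimum somewhere contribute to roots; other lines are dominated. Here the surviving (envelope) indices are i = 2, i = 1, i = 0.
Intersections between consecutive envelope lines give the roots: for adjacent envelope indices i < j the intersection is x = (a_i − a_j) / (j − i). Reading off the sorted break points: {-6, -4}.
Verification: at each break x_0, at least two indices attain the minimum of min_i(a_i + i · x_0).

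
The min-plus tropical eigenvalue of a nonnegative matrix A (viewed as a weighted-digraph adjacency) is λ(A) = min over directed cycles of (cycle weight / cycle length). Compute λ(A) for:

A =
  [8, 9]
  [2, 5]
λ(A) = 5

Enumerate directed cycles and compute their means (weight / length). Sample:
  cycle 0 → 0: weight = 8, length = 1, mean = 8/1 ≈ 8.000
  cycle 1 → 1: weight = 5, length = 1, mean = 5/1 ≈ 5.000
  cycle 0 → 1 → 0: weight = 11, length = 2, mean = 11/2 ≈ 5.500
  cycle 1 → 0 → 1: weight = 11, length = 2, mean = 11/2 ≈ 5.500
Minimum mean = 5.000, attained e.g. along the cycle 1 → 1 with weight 5 and length 1. So λ(A) = 5/1 = 5.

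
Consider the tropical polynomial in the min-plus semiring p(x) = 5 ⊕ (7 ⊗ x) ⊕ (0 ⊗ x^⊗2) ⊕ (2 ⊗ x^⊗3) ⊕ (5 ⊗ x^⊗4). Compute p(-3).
p(-3) = -7

A tropical monomial a ⊗ x^⊗i evaluates to a + i · x. Evaluating each term at x = -3:
  Term 0 contributes 5 + 0 · -3 = 5
  Term 1 contributes 7 + 1 · -3 = 4
  Term 2 contributes 0 + 2 · -3 = -6
  Term 3 contributes 2 + 3 · -3 = -7
  Term 4 contributes 5 + 4 · -3 = -7
p(-3) = ⊕ of these = min[5, 4, -6, -7, -7] = -7.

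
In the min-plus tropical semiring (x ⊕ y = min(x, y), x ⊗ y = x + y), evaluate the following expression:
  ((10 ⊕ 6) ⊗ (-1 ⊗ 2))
((10 ⊕ 6) ⊗ (-1 ⊗ 2)) = 7

Expand innermost to outermost. Recall ⊕ takes the minimum of its arguments and ⊗ takes their sum. Working out the expression ((10 ⊕ 6) ⊗ (-1 ⊗ 2)) gives 7.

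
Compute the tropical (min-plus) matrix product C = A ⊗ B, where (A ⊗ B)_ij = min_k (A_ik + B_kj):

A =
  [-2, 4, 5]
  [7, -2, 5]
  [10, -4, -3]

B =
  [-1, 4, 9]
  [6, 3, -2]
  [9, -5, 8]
A ⊗ B =
  [-3, 0, 2]
  [4, 0, -4]
  [2, -8, -6]

Apply the min-plus product entry-by-entry:
  C[0][0] = min over k of (A[0][0] + B[0][0] = -2 + -1 = -3, A[0][1] + B[1][0] = 4 + 6 = 10, A[0][2] + B[2][0] = 5 + 9 = 14) = -3 (attained at k = 0)
  C[0][1] = min over k of (A[0][0] + B[0][1] = -2 + 4 = 2, A[0][1] + B[1][1] = 4 + 3 = 7, A[0][2] + B[2][1] = 5 + -5 = 0) = 0 (attained at k = 2)
  C[0][2] = min over k of (A[0][0] + B[0][2] = -2 + 9 = 7, A[0][1] + B[1][2] = 4 + -2 = 2, A[0][2] + B[2][2] = 5 + 8 = 13) = 2 (attained at k = 1)
  C[1][0] = min over k of (A[1][0] + B[0][0] = 7 + -1 = 6, A[1][1] + B[1][0] = -2 + 6 = 4, A[1][2] + B[2][0] = 5 + 9 = 14) = 4 (attained at k = 1)
  C[1][1] = min over k of (A[1][0] + B[0][1] = 7 + 4 = 11, A[1][1] + B[1][1] = -2 + 3 = 1, A[1][2] + B[2][1] = 5 + -5 = 0) = 0 (attained at k = 2)
  C[1][2] = min over k of (A[1][0] + B[0][2] = 7 + 9 = 16, A[1][1] + B[1][2] = -2 + -2 = -4, A[1][2] + B[2][2] = 5 + 8 = 13) = -4 (attained at k = 1)
  C[2][0] = min over k of (A[2][0] + B[0][0] = 10 + -1 = 9, A[2][1] + B[1][0] = -4 + 6 = 2, A[2][2] + B[2][0] = -3 + 9 = 6) = 2 (attained at k = 1)
  C[2][1] = min over k of (A[2][0] + B[0][1] = 10 + 4 = 14, A[2][1] + B[1][1] = -4 + 3 = -1, A[2][2] + B[2][1] = -3 + -5 = -8) = -8 (attained at k = 2)
  C[2][2] = min over k of (A[2][0] + B[0][2] = 10 + 9 = 19, A[2][1] + B[1][2] = -4 + -2 = -6, A[2][2] + B[2][2] = -3 + 8 = 5) = -6 (attained at k = 1)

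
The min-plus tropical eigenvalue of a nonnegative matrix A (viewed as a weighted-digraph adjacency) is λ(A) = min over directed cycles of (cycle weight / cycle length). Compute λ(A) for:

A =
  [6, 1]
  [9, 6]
λ(A) = 5

Enumerate directed cycles and compute their means (weight / length). Sample:
  cycle 0 → 0: weight = 6, length = 1, mean = 6/1 ≈ 6.000
  cycle 1 → 1: weight = 6, length = 1, mean = 6/1 ≈ 6.000
  cycle 0 → 1 → 0: weight = 10, length = 2, mean = 10/2 ≈ 5.000
  cycle 1 → 0 → 1: weight = 10, length = 2, mean = 10/2 ≈ 5.000
Minimum mean = 5.000, attained e.g. along the cycle 0 → 1 → 0 with weight 10 and length 2. So λ(A) = 10/2 = 5.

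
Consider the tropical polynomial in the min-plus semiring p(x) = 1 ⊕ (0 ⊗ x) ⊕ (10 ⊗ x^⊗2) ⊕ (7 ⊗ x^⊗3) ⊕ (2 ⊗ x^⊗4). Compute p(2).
p(2) = 1

A tropical monomial a ⊗ x^⊗i evaluates to a + i · x. Evaluating each term at x = 2:
  Term 0 contributes 1 + 0 · 2 = 1
  Term 1 contributes 0 + 1 · 2 = 2
  Term 2 contributes 10 + 2 · 2 = 14
  Term 3 contributes 7 + 3 · 2 = 13
  Term 4 contributes 2 + 4 · 2 = 10
p(2) = ⊕ of these = min[1, 2, 14, 13, 10] = 1.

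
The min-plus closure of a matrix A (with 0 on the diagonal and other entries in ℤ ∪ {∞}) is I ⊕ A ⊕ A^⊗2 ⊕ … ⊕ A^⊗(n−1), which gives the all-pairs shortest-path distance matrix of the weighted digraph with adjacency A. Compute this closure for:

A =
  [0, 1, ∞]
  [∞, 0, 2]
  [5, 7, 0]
Closure =
  [0, 1, 3]
  [7, 0, 2]
  [5, 6, 0]

This is the Floyd-Warshall all-pairs shortest-path computation. For each intermediate vertex k = 0, 1, …, 2, update dist[i][j] ← min(dist[i][j], dist[i][k] + dist[k][j]). The final matrix gives, for each (i, j), the minimum total weight of any directed path from i to j (possibly empty when i = j).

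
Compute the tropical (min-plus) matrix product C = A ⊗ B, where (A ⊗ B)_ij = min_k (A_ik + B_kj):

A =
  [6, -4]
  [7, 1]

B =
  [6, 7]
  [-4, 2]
A ⊗ B =
  [-8, -2]
  [-3, 3]

Apply the min-plus product entry-by-entry:
  C[0][0] = min over k of (A[0][0] + B[0][0] = 6 + 6 = 12, A[0][1] + B[1][0] = -4 + -4 = -8) = -8 (attained at k = 1)
  C[0][1] = min over k of (A[0][0] + B[0][1] = 6 + 7 = 13, A[0][1] + B[1][1] = -4 + 2 = -2) = -2 (attained at k = 1)
  C[1][0] = min over k of (A[1][0] + B[0][0] = 7 + 6 = 13, A[1][1] + B[1][0] = 1 + -4 = -3) = -3 (attained at k = 1)
  C[1][1] = min over k of (A[1][0] + B[0][1] = 7 + 7 = 14, A[1][1] + B[1][1] = 1 + 2 = 3) = 3 (attained at k = 1)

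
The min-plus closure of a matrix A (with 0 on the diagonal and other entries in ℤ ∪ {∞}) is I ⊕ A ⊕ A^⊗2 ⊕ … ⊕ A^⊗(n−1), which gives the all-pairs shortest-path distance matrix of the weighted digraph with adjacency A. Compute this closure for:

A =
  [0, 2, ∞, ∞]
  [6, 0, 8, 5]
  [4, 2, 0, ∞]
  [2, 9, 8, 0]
Closure =
  [0, 2, 10, 7]
  [6, 0, 8, 5]
  [4, 2, 0, 7]
  [2, 4, 8, 0]

This is the Floyd-Warshall all-pairs shortest-path computation. For each intermediate vertex k = 0, 1, …, 3, update dist[i][j] ← min(dist[i][j], dist[i][k] + dist[k][j]). The final matrix gives, for each (i, j), the minimum total weight of any directed path from i to j (possibly empty when i = j).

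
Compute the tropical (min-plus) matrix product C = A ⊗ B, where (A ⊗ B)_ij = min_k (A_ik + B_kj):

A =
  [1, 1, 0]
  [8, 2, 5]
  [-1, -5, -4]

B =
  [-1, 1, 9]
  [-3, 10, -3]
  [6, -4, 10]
A ⊗ B =
  [-2, -4, -2]
  [-1, 1, -1]
  [-8, -8, -8]

Apply the min-plus product entry-by-entry:
  C[0][0] = min over k of (A[0][0] + B[0][0] = 1 + -1 = 0, A[0][1] + B[1][0] = 1 + -3 = -2, A[0][2] + B[2][0] = 0 + 6 = 6) = -2 (attained at k = 1)
  C[0][1] = min over k of (A[0][0] + B[0][1] = 1 + 1 = 2, A[0][1] + B[1][1] = 1 + 10 = 11, A[0][2] + B[2][1] = 0 + -4 = -4) = -4 (attained at k = 2)
  C[0][2] = min over k of (A[0][0] + B[0][2] = 1 + 9 = 10, A[0][1] + B[1][2] = 1 + -3 = -2, A[0][2] + B[2][2] = 0 + 10 = 10) = -2 (attained at k = 1)
  C[1][0] = min over k of (A[1][0] + B[0][0] = 8 + -1 = 7, A[1][1] + B[1][0] = 2 + -3 = -1, A[1][2] + B[2][0] = 5 + 6 = 11) = -1 (attained at k = 1)
  C[1][1] = min over k of (A[1][0] + B[0][1] = 8 + 1 = 9, A[1][1] + B[1][1] = 2 + 10 = 12, A[1][2] + B[2][1] = 5 + -4 = 1) = 1 (attained at k = 2)
  C[1][2] = min over k of (A[1][0] + B[0][2] = 8 + 9 = 17, A[1][1] + B[1][2] = 2 + -3 = -1, A[1][2] + B[2][2] = 5 + 10 = 15) = -1 (attained at k = 1)
  C[2][0] = min over k of (A[2][0] + B[0][0] = -1 + -1 = -2, A[2][1] + B[1][0] = -5 + -3 = -8, A[2][2] + B[2][0] = -4 + 6 = 2) = -8 (attained at k = 1)
  C[2][1] = min over k of (A[2][0] + B[0][1] = -1 + 1 = 0, A[2][1] + B[1][1] = -5 + 10 = 5, A[2][2] + B[2][1] = -4 + -4 = -8) = -8 (attained at k = 2)
  C[2][2] = min over k of (A[2][0] + B[0][2] = -1 + 9 = 8, A[2][1] + B[1][2] = -5 + -3 = -8, A[2][2] + B[2][2] = -4 + 10 = 6) = -8 (attained at k = 1)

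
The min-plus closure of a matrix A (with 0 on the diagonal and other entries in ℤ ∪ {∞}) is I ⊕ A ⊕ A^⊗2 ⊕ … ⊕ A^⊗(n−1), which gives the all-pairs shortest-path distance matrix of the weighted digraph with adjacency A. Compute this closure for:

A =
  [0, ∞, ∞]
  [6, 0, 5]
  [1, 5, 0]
Closure =
  [0, ∞, ∞]
  [6, 0, 5]
  [1, 5, 0]

This is the Floyd-Warshall all-pairs shortest-path computation. For each intermediate vertex k = 0, 1, …, 2, update dist[i][j] ← min(dist[i][j], dist[i][k] + dist[k][j]). The final matrix gives, for each (i, j), the minimum total weight of any directed path from i to j (possibly empty when i = j).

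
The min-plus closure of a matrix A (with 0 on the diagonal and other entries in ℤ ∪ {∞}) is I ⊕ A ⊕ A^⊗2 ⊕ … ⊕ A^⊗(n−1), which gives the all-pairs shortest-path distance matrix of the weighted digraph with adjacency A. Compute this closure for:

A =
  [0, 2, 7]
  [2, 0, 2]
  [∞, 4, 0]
Closure =
  [0, 2, 4]
  [2, 0, 2]
  [6, 4, 0]

This is the Floyd-Warshall all-pairs shortest-path computation. For each intermediate vertex k = 0, 1, …, 2, update dist[i][j] ← min(dist[i][j], dist[i][k] + dist[k][j]). The final matrix gives, for each (i, j), the minimum total weight of any directed path from i to j (possibly empty when i = j).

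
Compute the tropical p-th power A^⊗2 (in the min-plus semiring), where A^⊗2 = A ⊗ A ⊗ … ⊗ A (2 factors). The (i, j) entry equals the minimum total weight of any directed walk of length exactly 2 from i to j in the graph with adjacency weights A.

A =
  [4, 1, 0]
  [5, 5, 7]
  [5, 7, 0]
A^⊗2 =
  [5, 5, 0]
  [9, 6, 5]
  [5, 6, 0]

Each entry (A^⊗2)_ij equals the minimum over all length-2 walks i = v_0 → v_1 → … → v_2 = j of Σ_t A[v_t][v_{t+1}]. For example, for (i, j) = (0, 2) we minimise over 3 possible intermediate vertex sequences; the minimum is 0, attained along the walk 0 → 2 → 2.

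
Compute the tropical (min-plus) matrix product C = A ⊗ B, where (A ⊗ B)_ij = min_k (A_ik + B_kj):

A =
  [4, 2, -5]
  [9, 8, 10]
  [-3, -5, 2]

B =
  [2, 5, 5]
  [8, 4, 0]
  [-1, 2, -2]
A ⊗ B =
  [-6, -3, -7]
  [9, 12, 8]
  [-1, -1, -5]

Apply the min-plus product entry-by-entry:
  C[0][0] = min over k of (A[0][0] + B[0][0] = 4 + 2 = 6, A[0][1] + B[1][0] = 2 + 8 = 10, A[0][2] + B[2][0] = -5 + -1 = -6) = -6 (attained at k = 2)
  C[0][1] = min over k of (A[0][0] + B[0][1] = 4 + 5 = 9, A[0][1] + B[1][1] = 2 + 4 = 6, A[0][2] + B[2][1] = -5 + 2 = -3) = -3 (attained at k = 2)
  C[0][2] = min over k of (A[0][0] + B[0][2] = 4 + 5 = 9, A[0][1] + B[1][2] = 2 + 0 = 2, A[0][2] + B[2][2] = -5 + -2 = -7) = -7 (attained at k = 2)
  C[1][0] = min over k of (A[1][0] + B[0][0] = 9 + 2 = 11, A[1][1] + B[1][0] = 8 + 8 = 16, A[1][2] + B[2][0] = 10 + -1 = 9) = 9 (attained at k = 2)
  C[1][1] = min over k of (A[1][0] + B[0][1] = 9 + 5 = 14, A[1][1] + B[1][1] = 8 + 4 = 12, A[1][2] + B[2][1] = 10 + 2 = 12) = 12 (attained at k = 1)
  C[1][2] = min over k of (A[1][0] + B[0][2] = 9 + 5 = 14, A[1][1] + B[1][2] = 8 + 0 = 8, A[1][2] + B[2][2] = 10 + -2 = 8) = 8 (attained at k = 1)
  C[2][0] = min over k of (A[2][0] + B[0][0] = -3 + 2 = -1, A[2][1] + B[1][0] = -5 + 8 = 3, A[2][2] + B[2][0] = 2 + -1 = 1) = -1 (attained at k = 0)
  C[2][1] = min over k of (A[2][0] + B[0][1] = -3 + 5 = 2, A[2][1] + B[1][1] = -5 + 4 = -1, A[2][2] + B[2][1] = 2 + 2 = 4) = -1 (attained at k = 1)
  C[2][2] = min over k of (A[2][0] + B[0][2] = -3 + 5 = 2, A[2][1] + B[1][2] = -5 + 0 = -5, A[2][2] + B[2][2] = 2 + -2 = 0) = -5 (attained at k = 1)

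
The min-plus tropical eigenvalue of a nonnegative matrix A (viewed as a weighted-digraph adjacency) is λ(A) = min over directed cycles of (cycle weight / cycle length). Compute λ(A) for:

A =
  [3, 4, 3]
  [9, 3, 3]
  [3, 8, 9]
λ(A) = 3

Enumerate directed cycles and compute their means (weight / length). Sample:
  cycle 0 → 0: weight = 3, length = 1, mean = 3/1 ≈ 3.000
  cycle 1 → 1: weight = 3, length = 1, mean = 3/1 ≈ 3.000
  cycle 2 → 2: weight = 9, length = 1, mean = 9/1 ≈ 9.000
  cycle 0 → 1 → 0: weight = 13, length = 2, mean = 13/2 ≈ 6.500
  cycle 0 → 2 → 0: weight = 6, length = 2, mean = 6/2 ≈ 3.000
  cycle 1 → 0 → 1: weight = 13, length = 2, mean = 13/2 ≈ 6.500
Minimum mean = 3.000, attained e.g. along the cycle 0 → 0 with weight 3 and length 1. So λ(A) = 3/1 = 3.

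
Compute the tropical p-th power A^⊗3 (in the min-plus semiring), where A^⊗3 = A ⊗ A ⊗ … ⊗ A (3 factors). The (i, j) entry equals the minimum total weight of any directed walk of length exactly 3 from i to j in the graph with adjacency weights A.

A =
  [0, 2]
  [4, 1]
A^⊗3 =
  [0, 2]
  [4, 3]

Each entry (A^⊗3)_ij equals the minimum over all length-3 walks i = v_0 → v_1 → … → v_3 = j of Σ_t A[v_t][v_{t+1}]. For example, for (i, j) = (0, 1) we minimise over 4 possible intermediate vertex sequences; the minimum is 2, attained along the walk 0 → 0 → 0 → 1.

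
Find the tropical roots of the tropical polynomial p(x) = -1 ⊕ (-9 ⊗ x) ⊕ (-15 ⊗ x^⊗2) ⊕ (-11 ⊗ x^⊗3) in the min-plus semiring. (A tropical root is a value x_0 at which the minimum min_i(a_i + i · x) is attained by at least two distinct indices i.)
Roots: {-4, 6, 8}

Each tropical root is a break point of the lower envelope of the lines y = a_i + i · x (there are 4 lines, with slopes 0, 1, ..., 3). Only the lines that attain the minimum somewhere contribute to roots; other lines are dominated. Here the surviving (envelope) indices are i = 3, i = 2, i = 1, i = 0.
Intersections between consecutive envelope lines give the roots: for adjacent envelope indices i < j the intersection is x = (a_i − a_j) / (j − i). Reading off the sorted break points: {-4, 6, 8}.
Verification: at each break x_0, at least two indices attain the minimum of min_i(a_i + i · x_0).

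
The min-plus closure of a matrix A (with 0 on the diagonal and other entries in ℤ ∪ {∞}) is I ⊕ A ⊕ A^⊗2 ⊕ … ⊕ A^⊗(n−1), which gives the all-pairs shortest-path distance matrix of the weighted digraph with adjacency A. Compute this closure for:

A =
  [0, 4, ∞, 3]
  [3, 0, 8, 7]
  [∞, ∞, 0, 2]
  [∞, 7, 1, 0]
Closure =
  [0, 4, 4, 3]
  [3, 0, 7, 6]
  [12, 9, 0, 2]
  [10, 7, 1, 0]

This is the Floyd-Warshall all-pairs shortest-path computation. For each intermediate vertex k = 0, 1, …, 3, update dist[i][j] ← min(dist[i][j], dist[i][k] + dist[k][j]). The final matrix gives, for each (i, j), the minimum total weight of any directed path from i to j (possibly empty when i = j).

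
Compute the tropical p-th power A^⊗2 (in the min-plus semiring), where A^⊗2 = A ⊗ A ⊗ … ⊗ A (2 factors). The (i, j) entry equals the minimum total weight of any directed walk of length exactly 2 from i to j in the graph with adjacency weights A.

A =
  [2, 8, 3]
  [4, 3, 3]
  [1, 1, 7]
A^⊗2 =
  [4, 4, 5]
  [4, 4, 6]
  [3, 4, 4]

Each entry (A^⊗2)_ij equals the minimum over all length-2 walks i = v_0 → v_1 → … → v_2 = j of Σ_t A[v_t][v_{t+1}]. For example, for (i, j) = (0, 2) we minimise over 3 possible intermediate vertex sequences; the minimum is 5, attained along the walk 0 → 0 → 2.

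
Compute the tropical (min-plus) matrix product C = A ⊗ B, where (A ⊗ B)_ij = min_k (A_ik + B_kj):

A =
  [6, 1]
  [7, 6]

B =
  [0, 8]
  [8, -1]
A ⊗ B =
  [6, 0]
  [7, 5]

Apply the min-plus product entry-by-entry:
  C[0][0] = min over k of (A[0][0] + B[0][0] = 6 + 0 = 6, A[0][1] + B[1][0] = 1 + 8 = 9) = 6 (attained at k = 0)
  C[0][1] = min over k of (A[0][0] + B[0][1] = 6 + 8 = 14, A[0][1] + B[1][1] = 1 + -1 = 0) = 0 (attained at k = 1)
  C[1][0] = min over k of (A[1][0] + B[0][0] = 7 + 0 = 7, A[1][1] + B[1][0] = 6 + 8 = 14) = 7 (attained at k = 0)
  C[1][1] = min over k of (A[1][0] + B[0][1] = 7 + 8 = 15, A[1][1] + B[1][1] = 6 + -1 = 5) = 5 (attained at k = 1)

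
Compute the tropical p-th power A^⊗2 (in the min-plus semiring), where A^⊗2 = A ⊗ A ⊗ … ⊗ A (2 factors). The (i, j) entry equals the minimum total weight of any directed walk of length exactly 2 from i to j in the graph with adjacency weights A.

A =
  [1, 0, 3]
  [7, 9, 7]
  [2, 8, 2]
A^⊗2 =
  [2, 1, 4]
  [8, 7, 9]
  [3, 2, 4]

Each entry (A^⊗2)_ij equals the minimum over all length-2 walks i = v_0 → v_1 → … → v_2 = j of Σ_t A[v_t][v_{t+1}]. For example, for (i, j) = (0, 2) we minimise over 3 possible intermediate vertex sequences; the minimum is 4, attained along the walk 0 → 0 → 2.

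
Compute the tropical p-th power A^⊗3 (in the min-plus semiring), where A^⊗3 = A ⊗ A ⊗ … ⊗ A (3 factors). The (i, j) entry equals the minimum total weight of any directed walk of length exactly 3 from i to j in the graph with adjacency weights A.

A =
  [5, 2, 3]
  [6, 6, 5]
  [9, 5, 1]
A^⊗3 =
  [13, 9, 5]
  [14, 11, 7]
  [11, 7, 3]

Each entry (A^⊗3)_ij equals the minimum over all length-3 walks i = v_0 → v_1 → … → v_3 = j of Σ_t A[v_t][v_{t+1}]. For example, for (i, j) = (0, 2) we minimise over 9 possible intermediate vertex sequences; the minimum is 5, attained along the walk 0 → 2 → 2 → 2.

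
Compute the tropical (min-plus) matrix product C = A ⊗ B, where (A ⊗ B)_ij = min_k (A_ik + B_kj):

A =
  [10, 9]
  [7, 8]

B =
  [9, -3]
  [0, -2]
A ⊗ B =
  [9, 7]
  [8, 4]

Apply the min-plus product entry-by-entry:
  C[0][0] = min over k of (A[0][0] + B[0][0] = 10 + 9 = 19, A[0][1] + B[1][0] = 9 + 0 = 9) = 9 (attained at k = 1)
  C[0][1] = min over k of (A[0][0] + B[0][1] = 10 + -3 = 7, A[0][1] + B[1][1] = 9 + -2 = 7) = 7 (attained at k = 0)
  C[1][0] = min over k of (A[1][0] + B[0][0] = 7 + 9 = 16, A[1][1] + B[1][0] = 8 + 0 = 8) = 8 (attained at k = 1)
  C[1][1] = min over k of (A[1][0] + B[0][1] = 7 + -3 = 4, A[1][1] + B[1][1] = 8 + -2 = 6) = 4 (attained at k = 0)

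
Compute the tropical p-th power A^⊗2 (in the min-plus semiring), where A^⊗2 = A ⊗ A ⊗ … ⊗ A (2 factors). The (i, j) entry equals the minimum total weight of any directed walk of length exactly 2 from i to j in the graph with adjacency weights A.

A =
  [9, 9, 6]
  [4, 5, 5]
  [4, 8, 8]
A^⊗2 =
  [10, 14, 14]
  [9, 10, 10]
  [12, 13, 10]

Each entry (A^⊗2)_ij equals the minimum over all length-2 walks i = v_0 → v_1 → … → v_2 = j of Σ_t A[v_t][v_{t+1}]. For example, for (i, j) = (0, 2) we minimise over 3 possible intermediate vertex sequences; the minimum is 14, attained along the walk 0 → 1 → 2.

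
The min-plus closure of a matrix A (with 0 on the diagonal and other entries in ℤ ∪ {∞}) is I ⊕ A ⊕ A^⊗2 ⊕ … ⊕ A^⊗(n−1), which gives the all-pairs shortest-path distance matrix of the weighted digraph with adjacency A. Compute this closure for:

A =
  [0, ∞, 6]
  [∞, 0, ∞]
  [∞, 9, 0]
Closure =
  [0, 15, 6]
  [∞, 0, ∞]
  [∞, 9, 0]

This is the Floyd-Warshall all-pairs shortest-path computation. For each intermediate vertex k = 0, 1, …, 2, update dist[i][j] ← min(dist[i][j], dist[i][k] + dist[k][j]). The final matrix gives, for each (i, j), the minimum total weight of any directed path from i to j (possibly empty when i = j).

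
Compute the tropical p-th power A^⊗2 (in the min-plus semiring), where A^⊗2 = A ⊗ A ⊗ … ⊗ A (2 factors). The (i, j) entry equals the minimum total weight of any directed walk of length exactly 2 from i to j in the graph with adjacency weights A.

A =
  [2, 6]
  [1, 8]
A^⊗2 =
  [4, 8]
  [3, 7]

Each entry (A^⊗2)_ij equals the minimum over all length-2 walks i = v_0 → v_1 → … → v_2 = j of Σ_t A[v_t][v_{t+1}]. For example, for (i, j) = (0, 1) we minimise over 2 possible intermediate vertex sequences; the minimum is 8, attained along the walk 0 → 0 → 1.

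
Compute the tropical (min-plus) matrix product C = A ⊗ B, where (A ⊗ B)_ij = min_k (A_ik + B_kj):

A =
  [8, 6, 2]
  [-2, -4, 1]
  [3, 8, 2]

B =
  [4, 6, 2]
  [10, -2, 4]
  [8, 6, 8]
A ⊗ B =
  [10, 4, 10]
  [2, -6, 0]
  [7, 6, 5]

Apply the min-plus product entry-by-entry:
  C[0][0] = min over k of (A[0][0] + B[0][0] = 8 + 4 = 12, A[0][1] + B[1][0] = 6 + 10 = 16, A[0][2] + B[2][0] = 2 + 8 = 10) = 10 (attained at k = 2)
  C[0][1] = min over k of (A[0][0] + B[0][1] = 8 + 6 = 14, A[0][1] + B[1][1] = 6 + -2 = 4, A[0][2] + B[2][1] = 2 + 6 = 8) = 4 (attained at k = 1)
  C[0][2] = min over k of (A[0][0] + B[0][2] = 8 + 2 = 10, A[0][1] + B[1][2] = 6 + 4 = 10, A[0][2] + B[2][2] = 2 + 8 = 10) = 10 (attained at k = 0)
  C[1][0] = min over k of (A[1][0] + B[0][0] = -2 + 4 = 2, A[1][1] + B[1][0] = -4 + 10 = 6, A[1][2] + B[2][0] = 1 + 8 = 9) = 2 (attained at k = 0)
  C[1][1] = min over k of (A[1][0] + B[0][1] = -2 + 6 = 4, A[1][1] + B[1][1] = -4 + -2 = -6, A[1][2] + B[2][1] = 1 + 6 = 7) = -6 (attained at k = 1)
  C[1][2] = min over k of (A[1][0] + B[0][2] = -2 + 2 = 0, A[1][1] + B[1][2] = -4 + 4 = 0, A[1][2] + B[2][2] = 1 + 8 = 9) = 0 (attained at k = 0)
  C[2][0] = min over k of (A[2][0] + B[0][0] = 3 + 4 = 7, A[2][1] + B[1][0] = 8 + 10 = 18, A[2][2] + B[2][0] = 2 + 8 = 10) = 7 (attained at k = 0)
  C[2][1] = min over k of (A[2][0] + B[0][1] = 3 + 6 = 9, A[2][1] + B[1][1] = 8 + -2 = 6, A[2][2] + B[2][1] = 2 + 6 = 8) = 6 (attained at k = 1)
  C[2][2] = min over k of (A[2][0] + B[0][2] = 3 + 2 = 5, A[2][1] + B[1][2] = 8 + 4 = 12, A[2][2] + B[2][2] = 2 + 8 = 10) = 5 (attained at k = 0)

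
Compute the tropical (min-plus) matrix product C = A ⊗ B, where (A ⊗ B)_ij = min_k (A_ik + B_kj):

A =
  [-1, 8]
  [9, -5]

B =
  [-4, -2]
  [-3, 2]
A ⊗ B =
  [-5, -3]
  [-8, -3]

Apply the min-plus product entry-by-entry:
  C[0][0] = min over k of (A[0][0] + B[0][0] = -1 + -4 = -5, A[0][1] + B[1][0] = 8 + -3 = 5) = -5 (attained at k = 0)
  C[0][1] = min over k of (A[0][0] + B[0][1] = -1 + -2 = -3, A[0][1] + B[1][1] = 8 + 2 = 10) = -3 (attained at k = 0)
  C[1][0] = min over k of (A[1][0] + B[0][0] = 9 + -4 = 5, A[1][1] + B[1][0] = -5 + -3 = -8) = -8 (attained at k = 1)
  C[1][1] = min over k of (A[1][0] + B[0][1] = 9 + -2 = 7, A[1][1] + B[1][1] = -5 + 2 = -3) = -3 (attained at k = 1)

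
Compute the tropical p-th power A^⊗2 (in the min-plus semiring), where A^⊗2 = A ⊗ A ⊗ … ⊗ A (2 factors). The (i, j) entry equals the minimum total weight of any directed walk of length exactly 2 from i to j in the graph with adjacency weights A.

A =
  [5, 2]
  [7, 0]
A^⊗2 =
  [9, 2]
  [7, 0]

Each entry (A^⊗2)_ij equals the minimum over all length-2 walks i = v_0 → v_1 → … → v_2 = j of Σ_t A[v_t][v_{t+1}]. For example, for (i, j) = (0, 1) we minimise over 2 possible intermediate vertex sequences; the minimum is 2, attained along the walk 0 → 1 → 1.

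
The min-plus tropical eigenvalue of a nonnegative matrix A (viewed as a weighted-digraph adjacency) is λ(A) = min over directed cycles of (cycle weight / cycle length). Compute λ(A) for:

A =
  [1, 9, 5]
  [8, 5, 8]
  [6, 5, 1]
λ(A) = 1

Enumerate directed cycles and compute their means (weight / length). Sample:
  cycle 0 → 0: weight = 1, length = 1, mean = 1/1 ≈ 1.000
  cycle 1 → 1: weight = 5, length = 1, mean = 5/1 ≈ 5.000
  cycle 2 → 2: weight = 1, length = 1, mean = 1/1 ≈ 1.000
  cycle 0 → 1 → 0: weight = 17, length = 2, mean = 17/2 ≈ 8.500
  cycle 0 → 2 → 0: weight = 11, length = 2, mean = 11/2 ≈ 5.500
  cycle 1 → 0 → 1: weight = 17, length = 2, mean = 17/2 ≈ 8.500
Minimum mean = 1.000, attained e.g. along the cycle 0 → 0 with weight 1 and length 1. So λ(A) = 1/1 = 1.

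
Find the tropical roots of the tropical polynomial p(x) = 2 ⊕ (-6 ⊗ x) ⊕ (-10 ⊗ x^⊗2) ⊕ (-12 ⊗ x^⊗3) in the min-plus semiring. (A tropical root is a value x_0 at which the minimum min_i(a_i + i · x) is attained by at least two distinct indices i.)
Roots: {2, 4, 8}

Each tropical root is a break point of the lower envelope of the lines y = a_i + i · x (there are 4 lines, with slopes 0, 1, ..., 3). Only the lines that attain the minimum somewhere contribute to roots; other lines are dominated. Here the surviving (envelope) indices are i = 3, i = 2, i = 1, i = 0.
Intersections between consecutive envelope lines give the roots: for adjacent envelope indices i < j the intersection is x = (a_i − a_j) / (j − i). Reading off the sorted break points: {2, 4, 8}.
Verification: at each break x_0, at least two indices attain the minimum of min_i(a_i + i · x_0).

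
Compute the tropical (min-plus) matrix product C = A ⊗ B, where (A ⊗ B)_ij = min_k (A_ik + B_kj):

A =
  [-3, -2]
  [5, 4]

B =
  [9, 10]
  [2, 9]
A ⊗ B =
  [0, 7]
  [6, 13]

Apply the min-plus product entry-by-entry:
  C[0][0] = min over k of (A[0][0] + B[0][0] = -3 + 9 = 6, A[0][1] + B[1][0] = -2 + 2 = 0) = 0 (attained at k = 1)
  C[0][1] = min over k of (A[0][0] + B[0][1] = -3 + 10 = 7, A[0][1] + B[1][1] = -2 + 9 = 7) = 7 (attained at k = 0)
  C[1][0] = min over k of (A[1][0] + B[0][0] = 5 + 9 = 14, A[1][1] + B[1][0] = 4 + 2 = 6) = 6 (attained at k = 1)
  C[1][1] = min over k of (A[1][0] + B[0][1] = 5 + 10 = 15, A[1][1] + B[1][1] = 4 + 9 = 13) = 13 (attained at k = 1)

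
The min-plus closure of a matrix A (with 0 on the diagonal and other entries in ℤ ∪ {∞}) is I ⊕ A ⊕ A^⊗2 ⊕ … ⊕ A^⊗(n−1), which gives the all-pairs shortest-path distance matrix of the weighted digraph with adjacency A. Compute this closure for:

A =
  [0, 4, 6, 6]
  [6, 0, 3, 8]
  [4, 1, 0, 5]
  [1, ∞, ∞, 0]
Closure =
  [0, 4, 6, 6]
  [6, 0, 3, 8]
  [4, 1, 0, 5]
  [1, 5, 7, 0]

This is the Floyd-Warshall all-pairs shortest-path computation. For each intermediate vertex k = 0, 1, …, 3, update dist[i][j] ← min(dist[i][j], dist[i][k] + dist[k][j]). The final matrix gives, for each (i, j), the minimum total weight of any directed path from i to j (possibly empty when i = j).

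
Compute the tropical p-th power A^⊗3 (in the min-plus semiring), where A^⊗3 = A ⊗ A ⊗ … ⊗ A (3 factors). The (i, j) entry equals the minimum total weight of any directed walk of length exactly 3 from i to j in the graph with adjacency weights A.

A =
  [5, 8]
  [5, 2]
A^⊗3 =
  [15, 12]
  [9, 6]

Each entry (A^⊗3)_ij equals the minimum over all length-3 walks i = v_0 → v_1 → … → v_3 = j of Σ_t A[v_t][v_{t+1}]. For example, for (i, j) = (0, 1) we minimise over 4 possible intermediate vertex sequences; the minimum is 12, attained along the walk 0 → 1 → 1 → 1.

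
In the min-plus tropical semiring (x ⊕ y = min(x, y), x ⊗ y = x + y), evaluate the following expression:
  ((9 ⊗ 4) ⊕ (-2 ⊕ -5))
((9 ⊗ 4) ⊕ (-2 ⊕ -5)) = -5

Expand innermost to outermost. Recall ⊕ takes the minimum of its arguments and ⊗ takes their sum. Working out the expression ((9 ⊗ 4) ⊕ (-2 ⊕ -5)) gives -5.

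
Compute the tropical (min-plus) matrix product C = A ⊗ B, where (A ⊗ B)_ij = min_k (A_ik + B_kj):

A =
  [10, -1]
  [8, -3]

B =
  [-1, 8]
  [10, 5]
A ⊗ B =
  [9, 4]
  [7, 2]

Apply the min-plus product entry-by-entry:
  C[0][0] = min over k of (A[0][0] + B[0][0] = 10 + -1 = 9, A[0][1] + B[1][0] = -1 + 10 = 9) = 9 (attained at k = 0)
  C[0][1] = min over k of (A[0][0] + B[0][1] = 10 + 8 = 18, A[0][1] + B[1][1] = -1 + 5 = 4) = 4 (attained at k = 1)
  C[1][0] = min over k of (A[1][0] + B[0][0] = 8 + -1 = 7, A[1][1] + B[1][0] = -3 + 10 = 7) = 7 (attained at k = 0)
  C[1][1] = min over k of (A[1][0] + B[0][1] = 8 + 8 = 16, A[1][1] + B[1][1] = -3 + 5 = 2) = 2 (attained at k = 1)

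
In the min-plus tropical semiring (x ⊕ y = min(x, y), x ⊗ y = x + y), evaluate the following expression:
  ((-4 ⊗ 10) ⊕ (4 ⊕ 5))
((-4 ⊗ 10) ⊕ (4 ⊕ 5)) = 4

Expand innermost to outermost. Recall ⊕ takes the minimum of its arguments and ⊗ takes their sum. Working out the expression ((-4 ⊗ 10) ⊕ (4 ⊕ 5)) gives 4.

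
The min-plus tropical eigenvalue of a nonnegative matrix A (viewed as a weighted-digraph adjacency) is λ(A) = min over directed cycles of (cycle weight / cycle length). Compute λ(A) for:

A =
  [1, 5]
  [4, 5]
λ(A) = 1

Enumerate directed cycles and compute their means (weight / length). Sample:
  cycle 0 → 0: weight = 1, length = 1, mean = 1/1 ≈ 1.000
  cycle 1 → 1: weight = 5, length = 1, mean = 5/1 ≈ 5.000
  cycle 0 → 1 → 0: weight = 9, length = 2, mean = 9/2 ≈ 4.500
  cycle 1 → 0 → 1: weight = 9, length = 2, mean = 9/2 ≈ 4.500
Minimum mean = 1.000, attained e.g. along the cycle 0 → 0 with weight 1 and length 1. So λ(A) = 1/1 = 1.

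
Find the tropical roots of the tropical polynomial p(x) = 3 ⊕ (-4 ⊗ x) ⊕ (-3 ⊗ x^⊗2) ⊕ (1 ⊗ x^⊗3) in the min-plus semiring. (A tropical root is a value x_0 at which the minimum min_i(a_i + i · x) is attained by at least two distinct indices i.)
Roots: {-4, -1, 7}

Each tropical root is a break point of the lower envelope of the lines y = a_i + i · x (there are 4 lines, with slopes 0, 1, ..., 3). Only the lines that attain the minimum somewhere contribute to roots; other lines are dominated. Here the surviving (envelope) indices are i = 3, i = 2, i = 1, i = 0.
Intersections between consecutive envelope lines give the roots: for adjacent envelope indices i < j the intersection is x = (a_i − a_j) / (j − i). Reading off the sorted break points: {-4, -1, 7}.
Verification: at each break x_0, at least two indices attain the minimum of min_i(a_i + i · x_0).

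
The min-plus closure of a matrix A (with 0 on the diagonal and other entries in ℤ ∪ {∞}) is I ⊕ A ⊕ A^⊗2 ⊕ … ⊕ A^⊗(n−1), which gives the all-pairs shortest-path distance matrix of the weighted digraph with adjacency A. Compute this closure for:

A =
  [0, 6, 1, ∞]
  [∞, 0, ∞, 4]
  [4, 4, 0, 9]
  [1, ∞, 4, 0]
Closure =
  [0, 5, 1, 9]
  [5, 0, 6, 4]
  [4, 4, 0, 8]
  [1, 6, 2, 0]

This is the Floyd-Warshall all-pairs shortest-path computation. For each intermediate vertex k = 0, 1, …, 3, update dist[i][j] ← min(dist[i][j], dist[i][k] + dist[k][j]). The final matrix gives, for each (i, j), the minimum total weight of any directed path from i to j (possibly empty when i = j).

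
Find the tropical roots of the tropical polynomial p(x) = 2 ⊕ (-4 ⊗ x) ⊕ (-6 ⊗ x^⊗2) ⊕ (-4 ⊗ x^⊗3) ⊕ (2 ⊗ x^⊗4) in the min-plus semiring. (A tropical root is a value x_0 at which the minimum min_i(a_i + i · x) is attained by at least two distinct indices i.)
Roots: {-6, -2, 2, 6}

Each tropical root is a break point of the lower envelope of the lines y = a_i + i · x (there are 5 lines, with slopes 0, 1, ..., 4). Only the lines that attain the minimum somewhere contribute to roots; other lines are dominated. Here the surviving (envelope) indices are i = 4, i = 3, i = 2, i = 1, i = 0.
Intersections between consecutive envelope lines give the roots: for adjacent envelope indices i < j the intersection is x = (a_i − a_j) / (j − i). Reading off the sorted break points: {-6, -2, 2, 6}.
Verification: at each break x_0, at least two indices attain the minimum of min_i(a_i + i · x_0).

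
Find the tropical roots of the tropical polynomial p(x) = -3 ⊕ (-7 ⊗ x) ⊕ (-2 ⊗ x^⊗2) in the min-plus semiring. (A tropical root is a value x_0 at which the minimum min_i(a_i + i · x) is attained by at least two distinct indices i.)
Roots: {-5, 4}

Each tropical root is a break point of the lower envelope of the lines y = a_i + i · x (there are 3 lines, with slopes 0, 1, ..., 2). Only the lines that attain the minimum somewhere contribute to roots; other lines are dominated. Here the surviving (envelope) indices are i = 2, i = 1, i = 0.
Intersections between consecutive envelope lines give the roots: for adjacent envelope indices i < j the intersection is x = (a_i − a_j) / (j − i). Reading off the sorted break points: {-5, 4}.
Verification: at each break x_0, at least two indices attain the minimum of min_i(a_i + i · x_0).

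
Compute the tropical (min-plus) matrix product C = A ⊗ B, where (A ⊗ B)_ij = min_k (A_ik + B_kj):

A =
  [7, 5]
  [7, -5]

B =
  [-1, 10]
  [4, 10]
A ⊗ B =
  [6, 15]
  [-1, 5]

Apply the min-plus product entry-by-entry:
  C[0][0] = min over k of (A[0][0] + B[0][0] = 7 + -1 = 6, A[0][1] + B[1][0] = 5 + 4 = 9) = 6 (attained at k = 0)
  C[0][1] = min over k of (A[0][0] + B[0][1] = 7 + 10 = 17, A[0][1] + B[1][1] = 5 + 10 = 15) = 15 (attained at k = 1)
  C[1][0] = min over k of (A[1][0] + B[0][0] = 7 + -1 = 6, A[1][1] + B[1][0] = -5 + 4 = -1) = -1 (attained at k = 1)
  C[1][1] = min over k of (A[1][0] + B[0][1] = 7 + 10 = 17, A[1][1] + B[1][1] = -5 + 10 = 5) = 5 (attained at k = 1)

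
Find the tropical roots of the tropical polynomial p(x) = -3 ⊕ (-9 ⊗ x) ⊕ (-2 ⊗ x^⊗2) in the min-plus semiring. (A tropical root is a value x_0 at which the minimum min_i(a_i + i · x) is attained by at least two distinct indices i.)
Roots: {-7, 6}

Each tropical root is a break point of the lower envelope of the lines y = a_i + i · x (there are 3 lines, with slopes 0, 1, ..., 2). Only the lines that attain the minimum somewhere contribute to roots; other lines are dominated. Here the surviving (envelope) indices are i = 2, i = 1, i = 0.
Intersections between consecutive envelope lines give the roots: for adjacent envelope indices i < j the intersection is x = (a_i − a_j) / (j − i). Reading off the sorted break points: {-7, 6}.
Verification: at each break x_0, at least two indices attain the minimum of min_i(a_i + i · x_0).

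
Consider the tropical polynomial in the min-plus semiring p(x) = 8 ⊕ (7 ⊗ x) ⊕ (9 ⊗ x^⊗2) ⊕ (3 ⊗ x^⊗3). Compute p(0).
p(0) = 3

A tropical monomial a ⊗ x^⊗i evaluates to a + i · x. Evaluating each term at x = 0:
  Term 0 contributes 8 + 0 · 0 = 8
  Term 1 contributes 7 + 1 · 0 = 7
  Term 2 contributes 9 + 2 · 0 = 9
  Term 3 contributes 3 + 3 · 0 = 3
p(0) = ⊕ of these = min[8, 7, 9, 3] = 3.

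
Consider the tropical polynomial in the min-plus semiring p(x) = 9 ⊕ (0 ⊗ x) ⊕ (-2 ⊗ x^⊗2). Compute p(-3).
p(-3) = -8

A tropical monomial a ⊗ x^⊗i evaluates to a + i · x. Evaluating each term at x = -3:
  Term 0 contributes 9 + 0 · -3 = 9
  Term 1 contributes 0 + 1 · -3 = -3
  Term 2 contributes -2 + 2 · -3 = -8
p(-3) = ⊕ of these = min[9, -3, -8] = -8.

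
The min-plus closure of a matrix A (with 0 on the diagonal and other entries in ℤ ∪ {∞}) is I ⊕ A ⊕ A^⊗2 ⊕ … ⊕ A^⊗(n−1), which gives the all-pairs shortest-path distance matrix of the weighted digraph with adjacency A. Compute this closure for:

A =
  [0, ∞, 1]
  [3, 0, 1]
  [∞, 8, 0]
Closure =
  [0, 9, 1]
  [3, 0, 1]
  [11, 8, 0]

This is the Floyd-Warshall all-pairs shortest-path computation. For each intermediate vertex k = 0, 1, …, 2, update dist[i][j] ← min(dist[i][j], dist[i][k] + dist[k][j]). The final matrix gives, for each (i, j), the minimum total weight of any directed path from i to j (possibly empty when i = j).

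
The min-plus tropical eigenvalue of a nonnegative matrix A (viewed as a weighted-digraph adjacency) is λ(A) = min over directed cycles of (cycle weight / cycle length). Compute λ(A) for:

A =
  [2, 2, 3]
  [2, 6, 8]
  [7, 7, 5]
λ(A) = 2

Enumerate directed cycles and compute their means (weight / length). Sample:
  cycle 0 → 0: weight = 2, length = 1, mean = 2/1 ≈ 2.000
  cycle 1 → 1: weight = 6, length = 1, mean = 6/1 ≈ 6.000
  cycle 2 → 2: weight = 5, length = 1, mean = 5/1 ≈ 5.000
  cycle 0 → 1 → 0: weight = 4, length = 2, mean = 4/2 ≈ 2.000
  cycle 0 → 2 → 0: weight = 10, length = 2, mean = 10/2 ≈ 5.000
  cycle 1 → 0 → 1: weight = 4, length = 2, mean = 4/2 ≈ 2.000
Minimum mean = 2.000, attained e.g. along the cycle 0 → 0 with weight 2 and length 1. So λ(A) = 2/1 = 2.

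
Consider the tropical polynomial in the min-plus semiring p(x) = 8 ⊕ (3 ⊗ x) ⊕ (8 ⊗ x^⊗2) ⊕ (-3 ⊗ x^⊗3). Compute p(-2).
p(-2) = -9

A tropical monomial a ⊗ x^⊗i evaluates to a + i · x. Evaluating each term at x = -2:
  Term 0 contributes 8 + 0 · -2 = 8
  Term 1 contributes 3 + 1 · -2 = 1
  Term 2 contributes 8 + 2 · -2 = 4
  Term 3 contributes -3 + 3 · -2 = -9
p(-2) = ⊕ of these = min[8, 1, 4, -9] = -9.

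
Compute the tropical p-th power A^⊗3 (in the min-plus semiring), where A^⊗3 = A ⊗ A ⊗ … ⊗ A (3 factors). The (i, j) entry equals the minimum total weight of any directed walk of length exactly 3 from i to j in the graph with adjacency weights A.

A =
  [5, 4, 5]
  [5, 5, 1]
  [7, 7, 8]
A^⊗3 =
  [12, 12, 10]
  [13, 12, 9]
  [15, 15, 12]

Each entry (A^⊗3)_ij equals the minimum over all length-3 walks i = v_0 → v_1 → … → v_3 = j of Σ_t A[v_t][v_{t+1}]. For example, for (i, j) = (0, 2) we minimise over 9 possible intermediate vertex sequences; the minimum is 10, attained along the walk 0 → 0 → 1 → 2.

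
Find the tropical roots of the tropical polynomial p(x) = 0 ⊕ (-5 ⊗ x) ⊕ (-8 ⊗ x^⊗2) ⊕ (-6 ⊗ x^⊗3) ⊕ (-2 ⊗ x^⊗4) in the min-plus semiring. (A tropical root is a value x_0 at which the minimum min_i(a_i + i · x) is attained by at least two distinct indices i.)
Roots: {-4, -2, 3, 5}

Each tropical root is a break point of the lower envelope of the lines y = a_i + i · x (there are 5 lines, with slopes 0, 1, ..., 4). Only the lines that attain the minimum somewhere contribute to roots; other lines are dominated. Here the surviving (envelope) indices are i = 4, i = 3, i = 2, i = 1, i = 0.
Intersections between consecutive envelope lines give the roots: for adjacent envelope indices i < j the intersection is x = (a_i − a_j) / (j − i). Reading off the sorted break points: {-4, -2, 3, 5}.
Verification: at each break x_0, at least two indices attain the minimum of min_i(a_i + i · x_0).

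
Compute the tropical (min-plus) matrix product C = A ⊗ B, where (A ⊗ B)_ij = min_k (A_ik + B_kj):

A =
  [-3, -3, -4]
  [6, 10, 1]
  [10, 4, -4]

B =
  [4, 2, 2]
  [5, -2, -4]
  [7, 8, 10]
A ⊗ B =
  [1, -5, -7]
  [8, 8, 6]
  [3, 2, 0]

Apply the min-plus product entry-by-entry:
  C[0][0] = min over k of (A[0][0] + B[0][0] = -3 + 4 = 1, A[0][1] + B[1][0] = -3 + 5 = 2, A[0][2] + B[2][0] = -4 + 7 = 3) = 1 (attained at k = 0)
  C[0][1] = min over k of (A[0][0] + B[0][1] = -3 + 2 = -1, A[0][1] + B[1][1] = -3 + -2 = -5, A[0][2] + B[2][1] = -4 + 8 = 4) = -5 (attained at k = 1)
  C[0][2] = min over k of (A[0][0] + B[0][2] = -3 + 2 = -1, A[0][1] + B[1][2] = -3 + -4 = -7, A[0][2] + B[2][2] = -4 + 10 = 6) = -7 (attained at k = 1)
  C[1][0] = min over k of (A[1][0] + B[0][0] = 6 + 4 = 10, A[1][1] + B[1][0] = 10 + 5 = 15, A[1][2] + B[2][0] = 1 + 7 = 8) = 8 (attained at k = 2)
  C[1][1] = min over k of (A[1][0] + B[0][1] = 6 + 2 = 8, A[1][1] + B[1][1] = 10 + -2 = 8, A[1][2] + B[2][1] = 1 + 8 = 9) = 8 (attained at k = 0)
  C[1][2] = min over k of (A[1][0] + B[0][2] = 6 + 2 = 8, A[1][1] + B[1][2] = 10 + -4 = 6, A[1][2] + B[2][2] = 1 + 10 = 11) = 6 (attained at k = 1)
  C[2][0] = min over k of (A[2][0] + B[0][0] = 10 + 4 = 14, A[2][1] + B[1][0] = 4 + 5 = 9, A[2][2] + B[2][0] = -4 + 7 = 3) = 3 (attained at k = 2)
  C[2][1] = min over k of (A[2][0] + B[0][1] = 10 + 2 = 12, A[2][1] + B[1][1] = 4 + -2 = 2, A[2][2] + B[2][1] = -4 + 8 = 4) = 2 (attained at k = 1)
  C[2][2] = min over k of (A[2][0] + B[0][2] = 10 + 2 = 12, A[2][1] + B[1][2] = 4 + -4 = 0, A[2][2] + B[2][2] = -4 + 10 = 6) = 0 (attained at k = 1)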